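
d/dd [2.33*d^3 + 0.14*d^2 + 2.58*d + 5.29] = 6.99*d^2 + 0.28*d + 2.58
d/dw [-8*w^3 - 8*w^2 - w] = -24*w^2 - 16*w - 1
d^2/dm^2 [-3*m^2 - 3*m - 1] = -6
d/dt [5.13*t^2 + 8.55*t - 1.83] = 10.26*t + 8.55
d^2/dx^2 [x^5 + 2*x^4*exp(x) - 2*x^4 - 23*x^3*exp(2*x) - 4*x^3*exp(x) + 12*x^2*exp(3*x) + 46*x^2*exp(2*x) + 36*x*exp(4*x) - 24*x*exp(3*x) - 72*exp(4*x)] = 2*x^4*exp(x) - 92*x^3*exp(2*x) + 12*x^3*exp(x) + 20*x^3 + 108*x^2*exp(3*x) - 92*x^2*exp(2*x) - 24*x^2 + 576*x*exp(4*x) - 72*x*exp(3*x) + 230*x*exp(2*x) - 24*x*exp(x) - 864*exp(4*x) - 120*exp(3*x) + 92*exp(2*x)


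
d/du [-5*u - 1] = -5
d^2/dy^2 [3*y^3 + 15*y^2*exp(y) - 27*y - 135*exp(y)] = 15*y^2*exp(y) + 60*y*exp(y) + 18*y - 105*exp(y)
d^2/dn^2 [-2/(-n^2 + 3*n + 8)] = 4*(n^2 - 3*n - (2*n - 3)^2 - 8)/(-n^2 + 3*n + 8)^3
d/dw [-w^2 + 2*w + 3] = 2 - 2*w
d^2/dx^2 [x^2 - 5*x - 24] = 2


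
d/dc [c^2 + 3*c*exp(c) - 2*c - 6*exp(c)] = 3*c*exp(c) + 2*c - 3*exp(c) - 2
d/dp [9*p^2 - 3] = 18*p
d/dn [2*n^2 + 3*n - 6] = 4*n + 3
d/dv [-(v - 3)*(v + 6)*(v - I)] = -3*v^2 + 2*v*(-3 + I) + 18 + 3*I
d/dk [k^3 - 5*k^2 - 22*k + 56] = 3*k^2 - 10*k - 22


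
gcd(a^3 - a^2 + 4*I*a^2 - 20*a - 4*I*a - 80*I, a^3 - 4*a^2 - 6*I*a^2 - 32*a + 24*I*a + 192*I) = a + 4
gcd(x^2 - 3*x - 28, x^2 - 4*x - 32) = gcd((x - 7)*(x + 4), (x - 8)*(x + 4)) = x + 4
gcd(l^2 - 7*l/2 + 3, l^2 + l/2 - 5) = l - 2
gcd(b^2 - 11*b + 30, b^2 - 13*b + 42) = b - 6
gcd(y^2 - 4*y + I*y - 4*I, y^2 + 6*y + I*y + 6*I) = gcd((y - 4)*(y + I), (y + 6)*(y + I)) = y + I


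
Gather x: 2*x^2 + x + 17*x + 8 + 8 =2*x^2 + 18*x + 16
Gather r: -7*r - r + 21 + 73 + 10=104 - 8*r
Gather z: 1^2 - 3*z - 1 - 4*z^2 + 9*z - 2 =-4*z^2 + 6*z - 2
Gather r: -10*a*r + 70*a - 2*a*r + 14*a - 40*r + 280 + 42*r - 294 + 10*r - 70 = 84*a + r*(12 - 12*a) - 84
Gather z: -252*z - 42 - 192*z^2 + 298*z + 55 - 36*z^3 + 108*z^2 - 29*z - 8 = -36*z^3 - 84*z^2 + 17*z + 5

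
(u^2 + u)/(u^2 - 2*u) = (u + 1)/(u - 2)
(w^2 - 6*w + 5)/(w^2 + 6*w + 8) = (w^2 - 6*w + 5)/(w^2 + 6*w + 8)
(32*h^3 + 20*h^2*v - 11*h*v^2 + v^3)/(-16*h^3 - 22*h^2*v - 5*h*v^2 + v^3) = (-4*h + v)/(2*h + v)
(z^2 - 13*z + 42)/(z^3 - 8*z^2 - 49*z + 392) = (z - 6)/(z^2 - z - 56)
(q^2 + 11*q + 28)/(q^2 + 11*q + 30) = (q^2 + 11*q + 28)/(q^2 + 11*q + 30)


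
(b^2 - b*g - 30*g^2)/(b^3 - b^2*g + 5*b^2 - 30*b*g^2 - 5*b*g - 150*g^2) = 1/(b + 5)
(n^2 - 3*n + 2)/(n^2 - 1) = (n - 2)/(n + 1)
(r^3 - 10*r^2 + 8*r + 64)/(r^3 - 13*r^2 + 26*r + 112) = (r - 4)/(r - 7)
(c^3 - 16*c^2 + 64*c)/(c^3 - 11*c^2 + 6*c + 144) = c*(c - 8)/(c^2 - 3*c - 18)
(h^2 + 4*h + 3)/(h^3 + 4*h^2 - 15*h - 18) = (h + 3)/(h^2 + 3*h - 18)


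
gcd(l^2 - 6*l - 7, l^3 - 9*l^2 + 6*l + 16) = l + 1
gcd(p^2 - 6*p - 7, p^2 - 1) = p + 1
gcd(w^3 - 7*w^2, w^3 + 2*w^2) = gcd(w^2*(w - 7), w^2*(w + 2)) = w^2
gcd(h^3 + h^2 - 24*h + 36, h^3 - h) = 1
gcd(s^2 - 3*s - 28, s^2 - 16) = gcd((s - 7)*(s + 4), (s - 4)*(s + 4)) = s + 4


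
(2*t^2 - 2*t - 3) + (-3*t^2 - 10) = -t^2 - 2*t - 13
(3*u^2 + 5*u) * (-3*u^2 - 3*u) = -9*u^4 - 24*u^3 - 15*u^2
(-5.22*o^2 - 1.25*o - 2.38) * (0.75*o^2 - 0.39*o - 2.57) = -3.915*o^4 + 1.0983*o^3 + 12.1179*o^2 + 4.1407*o + 6.1166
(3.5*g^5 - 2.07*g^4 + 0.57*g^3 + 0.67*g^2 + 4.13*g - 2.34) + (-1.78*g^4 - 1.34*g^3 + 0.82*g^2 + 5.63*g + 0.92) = 3.5*g^5 - 3.85*g^4 - 0.77*g^3 + 1.49*g^2 + 9.76*g - 1.42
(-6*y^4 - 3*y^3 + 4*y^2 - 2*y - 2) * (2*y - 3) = -12*y^5 + 12*y^4 + 17*y^3 - 16*y^2 + 2*y + 6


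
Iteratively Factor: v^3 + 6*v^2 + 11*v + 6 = (v + 1)*(v^2 + 5*v + 6) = (v + 1)*(v + 3)*(v + 2)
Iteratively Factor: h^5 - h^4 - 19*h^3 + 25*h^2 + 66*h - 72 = (h - 1)*(h^4 - 19*h^2 + 6*h + 72) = (h - 3)*(h - 1)*(h^3 + 3*h^2 - 10*h - 24) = (h - 3)*(h - 1)*(h + 2)*(h^2 + h - 12) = (h - 3)^2*(h - 1)*(h + 2)*(h + 4)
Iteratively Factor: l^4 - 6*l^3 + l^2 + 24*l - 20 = (l - 1)*(l^3 - 5*l^2 - 4*l + 20) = (l - 1)*(l + 2)*(l^2 - 7*l + 10) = (l - 2)*(l - 1)*(l + 2)*(l - 5)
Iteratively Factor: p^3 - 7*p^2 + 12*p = (p - 4)*(p^2 - 3*p) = p*(p - 4)*(p - 3)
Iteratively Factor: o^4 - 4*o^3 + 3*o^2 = (o - 1)*(o^3 - 3*o^2) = (o - 3)*(o - 1)*(o^2) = o*(o - 3)*(o - 1)*(o)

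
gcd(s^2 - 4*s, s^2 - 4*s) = s^2 - 4*s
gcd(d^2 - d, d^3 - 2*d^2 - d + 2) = d - 1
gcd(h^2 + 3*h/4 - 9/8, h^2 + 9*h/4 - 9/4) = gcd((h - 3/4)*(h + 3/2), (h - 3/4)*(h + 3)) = h - 3/4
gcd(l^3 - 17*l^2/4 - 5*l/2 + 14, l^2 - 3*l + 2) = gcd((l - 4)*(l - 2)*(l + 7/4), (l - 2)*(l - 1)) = l - 2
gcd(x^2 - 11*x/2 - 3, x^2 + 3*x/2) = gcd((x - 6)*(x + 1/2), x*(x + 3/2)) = 1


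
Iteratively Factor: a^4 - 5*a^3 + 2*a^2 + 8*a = (a)*(a^3 - 5*a^2 + 2*a + 8) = a*(a + 1)*(a^2 - 6*a + 8) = a*(a - 4)*(a + 1)*(a - 2)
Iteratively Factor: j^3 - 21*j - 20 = (j - 5)*(j^2 + 5*j + 4) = (j - 5)*(j + 4)*(j + 1)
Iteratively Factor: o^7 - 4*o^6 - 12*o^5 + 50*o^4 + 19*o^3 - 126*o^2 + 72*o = (o - 3)*(o^6 - o^5 - 15*o^4 + 5*o^3 + 34*o^2 - 24*o) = (o - 3)*(o + 3)*(o^5 - 4*o^4 - 3*o^3 + 14*o^2 - 8*o) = (o - 3)*(o + 2)*(o + 3)*(o^4 - 6*o^3 + 9*o^2 - 4*o) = o*(o - 3)*(o + 2)*(o + 3)*(o^3 - 6*o^2 + 9*o - 4) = o*(o - 3)*(o - 1)*(o + 2)*(o + 3)*(o^2 - 5*o + 4) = o*(o - 3)*(o - 1)^2*(o + 2)*(o + 3)*(o - 4)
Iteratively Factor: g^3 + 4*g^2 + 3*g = (g + 3)*(g^2 + g) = g*(g + 3)*(g + 1)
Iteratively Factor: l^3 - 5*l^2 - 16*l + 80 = (l - 4)*(l^2 - l - 20) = (l - 5)*(l - 4)*(l + 4)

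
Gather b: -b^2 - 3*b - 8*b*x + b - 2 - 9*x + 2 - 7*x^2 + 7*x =-b^2 + b*(-8*x - 2) - 7*x^2 - 2*x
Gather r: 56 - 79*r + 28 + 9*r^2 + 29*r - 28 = 9*r^2 - 50*r + 56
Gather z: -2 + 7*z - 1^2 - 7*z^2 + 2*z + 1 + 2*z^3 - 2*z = 2*z^3 - 7*z^2 + 7*z - 2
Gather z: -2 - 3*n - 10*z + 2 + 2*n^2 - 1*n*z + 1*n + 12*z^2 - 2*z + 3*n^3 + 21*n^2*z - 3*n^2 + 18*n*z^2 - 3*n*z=3*n^3 - n^2 - 2*n + z^2*(18*n + 12) + z*(21*n^2 - 4*n - 12)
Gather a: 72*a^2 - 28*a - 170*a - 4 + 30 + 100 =72*a^2 - 198*a + 126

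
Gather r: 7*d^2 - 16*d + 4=7*d^2 - 16*d + 4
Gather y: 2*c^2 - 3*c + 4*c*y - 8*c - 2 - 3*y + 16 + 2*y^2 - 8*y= 2*c^2 - 11*c + 2*y^2 + y*(4*c - 11) + 14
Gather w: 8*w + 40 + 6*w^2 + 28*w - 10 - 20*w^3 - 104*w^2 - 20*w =-20*w^3 - 98*w^2 + 16*w + 30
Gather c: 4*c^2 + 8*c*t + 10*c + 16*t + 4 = 4*c^2 + c*(8*t + 10) + 16*t + 4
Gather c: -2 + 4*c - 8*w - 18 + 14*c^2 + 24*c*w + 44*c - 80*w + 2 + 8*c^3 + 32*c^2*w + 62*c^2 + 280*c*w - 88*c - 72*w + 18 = 8*c^3 + c^2*(32*w + 76) + c*(304*w - 40) - 160*w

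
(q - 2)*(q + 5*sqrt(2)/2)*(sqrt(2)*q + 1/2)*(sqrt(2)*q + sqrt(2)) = 2*q^4 - 2*q^3 + 11*sqrt(2)*q^3/2 - 11*sqrt(2)*q^2/2 - 3*q^2/2 - 11*sqrt(2)*q - 5*q/2 - 5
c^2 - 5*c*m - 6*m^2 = (c - 6*m)*(c + m)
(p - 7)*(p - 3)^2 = p^3 - 13*p^2 + 51*p - 63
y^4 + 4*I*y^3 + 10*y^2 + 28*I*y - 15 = (y - 3*I)*(y + I)^2*(y + 5*I)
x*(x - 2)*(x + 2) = x^3 - 4*x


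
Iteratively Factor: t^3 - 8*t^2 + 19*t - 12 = (t - 1)*(t^2 - 7*t + 12) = (t - 4)*(t - 1)*(t - 3)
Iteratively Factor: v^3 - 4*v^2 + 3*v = (v - 1)*(v^2 - 3*v) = (v - 3)*(v - 1)*(v)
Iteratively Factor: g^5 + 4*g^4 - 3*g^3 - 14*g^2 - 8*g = (g + 4)*(g^4 - 3*g^2 - 2*g) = (g + 1)*(g + 4)*(g^3 - g^2 - 2*g) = (g + 1)^2*(g + 4)*(g^2 - 2*g) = (g - 2)*(g + 1)^2*(g + 4)*(g)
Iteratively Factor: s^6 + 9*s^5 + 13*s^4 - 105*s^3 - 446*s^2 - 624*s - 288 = (s + 1)*(s^5 + 8*s^4 + 5*s^3 - 110*s^2 - 336*s - 288) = (s + 1)*(s + 3)*(s^4 + 5*s^3 - 10*s^2 - 80*s - 96) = (s + 1)*(s + 3)^2*(s^3 + 2*s^2 - 16*s - 32) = (s + 1)*(s + 3)^2*(s + 4)*(s^2 - 2*s - 8) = (s - 4)*(s + 1)*(s + 3)^2*(s + 4)*(s + 2)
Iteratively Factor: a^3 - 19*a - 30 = (a + 3)*(a^2 - 3*a - 10) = (a - 5)*(a + 3)*(a + 2)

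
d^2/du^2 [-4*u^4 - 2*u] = -48*u^2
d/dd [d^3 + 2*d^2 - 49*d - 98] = 3*d^2 + 4*d - 49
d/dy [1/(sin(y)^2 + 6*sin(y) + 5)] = -2*(sin(y) + 3)*cos(y)/(sin(y)^2 + 6*sin(y) + 5)^2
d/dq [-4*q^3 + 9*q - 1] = 9 - 12*q^2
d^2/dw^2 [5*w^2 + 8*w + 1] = 10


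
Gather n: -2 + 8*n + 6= 8*n + 4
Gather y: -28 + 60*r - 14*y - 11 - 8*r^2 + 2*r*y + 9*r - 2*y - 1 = -8*r^2 + 69*r + y*(2*r - 16) - 40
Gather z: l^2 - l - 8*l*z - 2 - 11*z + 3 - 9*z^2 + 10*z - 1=l^2 - l - 9*z^2 + z*(-8*l - 1)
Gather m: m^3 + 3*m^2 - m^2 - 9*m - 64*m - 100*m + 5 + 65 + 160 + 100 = m^3 + 2*m^2 - 173*m + 330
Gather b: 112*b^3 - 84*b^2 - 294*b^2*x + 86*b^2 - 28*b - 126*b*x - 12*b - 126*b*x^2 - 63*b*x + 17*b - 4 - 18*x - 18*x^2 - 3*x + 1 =112*b^3 + b^2*(2 - 294*x) + b*(-126*x^2 - 189*x - 23) - 18*x^2 - 21*x - 3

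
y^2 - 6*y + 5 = (y - 5)*(y - 1)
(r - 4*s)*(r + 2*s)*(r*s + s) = r^3*s - 2*r^2*s^2 + r^2*s - 8*r*s^3 - 2*r*s^2 - 8*s^3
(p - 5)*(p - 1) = p^2 - 6*p + 5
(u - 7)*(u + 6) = u^2 - u - 42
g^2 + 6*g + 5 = (g + 1)*(g + 5)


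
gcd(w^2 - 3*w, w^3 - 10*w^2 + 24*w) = w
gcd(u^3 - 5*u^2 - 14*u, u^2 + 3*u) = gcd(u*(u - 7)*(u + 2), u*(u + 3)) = u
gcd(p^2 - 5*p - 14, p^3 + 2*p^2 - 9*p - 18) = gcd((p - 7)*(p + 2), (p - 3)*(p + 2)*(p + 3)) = p + 2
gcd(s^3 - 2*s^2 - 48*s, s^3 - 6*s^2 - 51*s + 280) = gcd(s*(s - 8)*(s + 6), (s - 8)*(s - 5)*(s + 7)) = s - 8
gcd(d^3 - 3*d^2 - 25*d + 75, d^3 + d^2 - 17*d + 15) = d^2 + 2*d - 15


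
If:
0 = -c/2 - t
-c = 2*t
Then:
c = -2*t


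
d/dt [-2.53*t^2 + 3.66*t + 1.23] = 3.66 - 5.06*t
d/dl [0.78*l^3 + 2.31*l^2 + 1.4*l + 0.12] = 2.34*l^2 + 4.62*l + 1.4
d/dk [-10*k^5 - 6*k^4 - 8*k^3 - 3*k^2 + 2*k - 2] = -50*k^4 - 24*k^3 - 24*k^2 - 6*k + 2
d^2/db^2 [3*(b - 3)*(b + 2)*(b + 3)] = 18*b + 12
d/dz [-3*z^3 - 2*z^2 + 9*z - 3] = -9*z^2 - 4*z + 9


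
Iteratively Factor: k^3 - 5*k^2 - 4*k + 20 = (k - 2)*(k^2 - 3*k - 10) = (k - 5)*(k - 2)*(k + 2)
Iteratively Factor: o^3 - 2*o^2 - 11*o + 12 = (o - 1)*(o^2 - o - 12) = (o - 4)*(o - 1)*(o + 3)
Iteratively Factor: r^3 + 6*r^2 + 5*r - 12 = (r + 3)*(r^2 + 3*r - 4) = (r + 3)*(r + 4)*(r - 1)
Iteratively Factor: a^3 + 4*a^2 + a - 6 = (a + 3)*(a^2 + a - 2) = (a - 1)*(a + 3)*(a + 2)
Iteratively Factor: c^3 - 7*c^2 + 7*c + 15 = (c - 3)*(c^2 - 4*c - 5) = (c - 5)*(c - 3)*(c + 1)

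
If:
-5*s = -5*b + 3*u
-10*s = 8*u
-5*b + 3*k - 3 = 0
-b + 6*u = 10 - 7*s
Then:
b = -10/3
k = -41/9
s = -40/3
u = 50/3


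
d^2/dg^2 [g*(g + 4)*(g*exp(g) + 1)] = g^3*exp(g) + 10*g^2*exp(g) + 22*g*exp(g) + 8*exp(g) + 2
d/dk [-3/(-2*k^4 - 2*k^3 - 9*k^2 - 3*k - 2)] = 3*(-8*k^3 - 6*k^2 - 18*k - 3)/(2*k^4 + 2*k^3 + 9*k^2 + 3*k + 2)^2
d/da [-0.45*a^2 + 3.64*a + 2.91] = 3.64 - 0.9*a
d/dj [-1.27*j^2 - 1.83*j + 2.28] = -2.54*j - 1.83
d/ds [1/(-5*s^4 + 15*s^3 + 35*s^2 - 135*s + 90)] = (4*s^3 - 9*s^2 - 14*s + 27)/(5*(-s^4 + 3*s^3 + 7*s^2 - 27*s + 18)^2)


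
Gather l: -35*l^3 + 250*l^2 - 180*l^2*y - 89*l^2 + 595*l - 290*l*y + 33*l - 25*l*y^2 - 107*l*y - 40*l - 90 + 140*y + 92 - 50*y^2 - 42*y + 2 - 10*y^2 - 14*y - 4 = -35*l^3 + l^2*(161 - 180*y) + l*(-25*y^2 - 397*y + 588) - 60*y^2 + 84*y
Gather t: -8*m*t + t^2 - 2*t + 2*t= -8*m*t + t^2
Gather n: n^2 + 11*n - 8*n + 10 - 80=n^2 + 3*n - 70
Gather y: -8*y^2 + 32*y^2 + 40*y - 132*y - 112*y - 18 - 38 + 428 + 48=24*y^2 - 204*y + 420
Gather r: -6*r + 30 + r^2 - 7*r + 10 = r^2 - 13*r + 40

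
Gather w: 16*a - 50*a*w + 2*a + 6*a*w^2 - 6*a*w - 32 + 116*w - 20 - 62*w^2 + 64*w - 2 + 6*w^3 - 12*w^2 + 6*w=18*a + 6*w^3 + w^2*(6*a - 74) + w*(186 - 56*a) - 54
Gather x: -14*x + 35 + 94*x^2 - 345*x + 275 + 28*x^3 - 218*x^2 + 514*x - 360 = 28*x^3 - 124*x^2 + 155*x - 50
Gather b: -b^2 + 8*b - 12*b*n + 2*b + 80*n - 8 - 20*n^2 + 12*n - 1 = -b^2 + b*(10 - 12*n) - 20*n^2 + 92*n - 9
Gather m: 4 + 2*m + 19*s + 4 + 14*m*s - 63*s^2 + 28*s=m*(14*s + 2) - 63*s^2 + 47*s + 8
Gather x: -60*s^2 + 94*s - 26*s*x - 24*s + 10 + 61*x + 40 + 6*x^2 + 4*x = -60*s^2 + 70*s + 6*x^2 + x*(65 - 26*s) + 50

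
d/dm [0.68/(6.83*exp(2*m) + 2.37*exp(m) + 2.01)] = (-9.2888*exp(m) - 1.6116)*exp(m)/(6.83*exp(2*m) + 2.37*exp(m) + 2.01)^2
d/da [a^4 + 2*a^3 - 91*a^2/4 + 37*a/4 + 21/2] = 4*a^3 + 6*a^2 - 91*a/2 + 37/4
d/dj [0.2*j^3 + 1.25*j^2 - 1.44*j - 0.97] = 0.6*j^2 + 2.5*j - 1.44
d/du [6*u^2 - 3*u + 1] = 12*u - 3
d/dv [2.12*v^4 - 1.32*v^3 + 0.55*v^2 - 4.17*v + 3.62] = 8.48*v^3 - 3.96*v^2 + 1.1*v - 4.17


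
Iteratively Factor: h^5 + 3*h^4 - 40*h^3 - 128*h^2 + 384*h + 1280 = (h - 4)*(h^4 + 7*h^3 - 12*h^2 - 176*h - 320) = (h - 4)*(h + 4)*(h^3 + 3*h^2 - 24*h - 80) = (h - 4)*(h + 4)^2*(h^2 - h - 20) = (h - 4)*(h + 4)^3*(h - 5)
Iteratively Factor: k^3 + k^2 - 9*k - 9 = (k - 3)*(k^2 + 4*k + 3) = (k - 3)*(k + 3)*(k + 1)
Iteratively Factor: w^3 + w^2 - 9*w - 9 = (w - 3)*(w^2 + 4*w + 3) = (w - 3)*(w + 3)*(w + 1)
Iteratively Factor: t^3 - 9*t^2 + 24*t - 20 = (t - 2)*(t^2 - 7*t + 10) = (t - 5)*(t - 2)*(t - 2)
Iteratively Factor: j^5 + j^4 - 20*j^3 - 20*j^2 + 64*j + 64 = (j - 2)*(j^4 + 3*j^3 - 14*j^2 - 48*j - 32) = (j - 4)*(j - 2)*(j^3 + 7*j^2 + 14*j + 8) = (j - 4)*(j - 2)*(j + 1)*(j^2 + 6*j + 8) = (j - 4)*(j - 2)*(j + 1)*(j + 4)*(j + 2)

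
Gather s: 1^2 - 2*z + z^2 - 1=z^2 - 2*z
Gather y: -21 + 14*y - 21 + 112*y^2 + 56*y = 112*y^2 + 70*y - 42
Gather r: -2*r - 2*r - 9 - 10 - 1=-4*r - 20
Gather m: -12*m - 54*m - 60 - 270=-66*m - 330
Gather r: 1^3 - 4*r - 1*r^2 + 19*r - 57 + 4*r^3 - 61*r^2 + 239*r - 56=4*r^3 - 62*r^2 + 254*r - 112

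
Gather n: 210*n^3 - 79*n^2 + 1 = 210*n^3 - 79*n^2 + 1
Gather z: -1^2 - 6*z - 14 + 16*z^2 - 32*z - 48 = 16*z^2 - 38*z - 63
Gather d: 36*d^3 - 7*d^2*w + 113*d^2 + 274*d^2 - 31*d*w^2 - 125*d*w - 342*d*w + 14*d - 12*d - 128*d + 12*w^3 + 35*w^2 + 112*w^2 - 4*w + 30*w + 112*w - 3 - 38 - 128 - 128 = 36*d^3 + d^2*(387 - 7*w) + d*(-31*w^2 - 467*w - 126) + 12*w^3 + 147*w^2 + 138*w - 297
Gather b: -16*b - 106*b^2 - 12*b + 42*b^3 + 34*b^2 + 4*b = 42*b^3 - 72*b^2 - 24*b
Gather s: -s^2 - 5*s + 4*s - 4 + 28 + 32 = -s^2 - s + 56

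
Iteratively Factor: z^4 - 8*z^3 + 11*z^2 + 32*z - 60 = (z + 2)*(z^3 - 10*z^2 + 31*z - 30) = (z - 5)*(z + 2)*(z^2 - 5*z + 6) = (z - 5)*(z - 2)*(z + 2)*(z - 3)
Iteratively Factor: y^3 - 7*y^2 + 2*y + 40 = (y - 4)*(y^2 - 3*y - 10) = (y - 5)*(y - 4)*(y + 2)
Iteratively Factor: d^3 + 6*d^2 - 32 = (d + 4)*(d^2 + 2*d - 8) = (d - 2)*(d + 4)*(d + 4)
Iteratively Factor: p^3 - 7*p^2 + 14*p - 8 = (p - 1)*(p^2 - 6*p + 8) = (p - 2)*(p - 1)*(p - 4)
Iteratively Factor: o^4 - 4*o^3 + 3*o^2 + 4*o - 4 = (o - 2)*(o^3 - 2*o^2 - o + 2) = (o - 2)*(o + 1)*(o^2 - 3*o + 2) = (o - 2)^2*(o + 1)*(o - 1)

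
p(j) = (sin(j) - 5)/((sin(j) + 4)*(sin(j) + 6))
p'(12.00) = 0.16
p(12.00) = -0.29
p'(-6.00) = 0.10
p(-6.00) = -0.18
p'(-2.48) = -0.16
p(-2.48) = -0.31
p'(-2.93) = -0.15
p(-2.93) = -0.24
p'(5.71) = 0.16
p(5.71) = -0.29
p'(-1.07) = 0.12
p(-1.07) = -0.37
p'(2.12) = -0.04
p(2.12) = -0.12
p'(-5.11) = 0.03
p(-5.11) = -0.12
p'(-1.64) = -0.02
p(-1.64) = -0.40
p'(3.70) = -0.16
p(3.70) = -0.29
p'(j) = -(sin(j) - 5)*cos(j)/((sin(j) + 4)*(sin(j) + 6)^2) - (sin(j) - 5)*cos(j)/((sin(j) + 4)^2*(sin(j) + 6)) + cos(j)/((sin(j) + 4)*(sin(j) + 6)) = (10*sin(j) + cos(j)^2 + 73)*cos(j)/((sin(j) + 4)^2*(sin(j) + 6)^2)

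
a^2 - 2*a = a*(a - 2)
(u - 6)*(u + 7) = u^2 + u - 42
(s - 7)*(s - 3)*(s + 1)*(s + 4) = s^4 - 5*s^3 - 25*s^2 + 65*s + 84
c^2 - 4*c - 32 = (c - 8)*(c + 4)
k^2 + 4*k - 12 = (k - 2)*(k + 6)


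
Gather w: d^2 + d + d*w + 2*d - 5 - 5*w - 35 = d^2 + 3*d + w*(d - 5) - 40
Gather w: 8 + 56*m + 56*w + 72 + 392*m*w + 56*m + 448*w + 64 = 112*m + w*(392*m + 504) + 144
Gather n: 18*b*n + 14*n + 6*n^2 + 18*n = 6*n^2 + n*(18*b + 32)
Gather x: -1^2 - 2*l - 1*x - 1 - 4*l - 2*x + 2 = -6*l - 3*x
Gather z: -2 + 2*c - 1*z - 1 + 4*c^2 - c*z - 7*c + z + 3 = 4*c^2 - c*z - 5*c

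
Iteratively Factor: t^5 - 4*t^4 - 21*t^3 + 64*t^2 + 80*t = (t + 1)*(t^4 - 5*t^3 - 16*t^2 + 80*t) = t*(t + 1)*(t^3 - 5*t^2 - 16*t + 80) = t*(t + 1)*(t + 4)*(t^2 - 9*t + 20) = t*(t - 4)*(t + 1)*(t + 4)*(t - 5)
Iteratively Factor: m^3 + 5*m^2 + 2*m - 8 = (m + 2)*(m^2 + 3*m - 4) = (m - 1)*(m + 2)*(m + 4)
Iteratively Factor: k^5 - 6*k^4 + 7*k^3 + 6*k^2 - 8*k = (k + 1)*(k^4 - 7*k^3 + 14*k^2 - 8*k) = (k - 1)*(k + 1)*(k^3 - 6*k^2 + 8*k) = (k - 4)*(k - 1)*(k + 1)*(k^2 - 2*k) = k*(k - 4)*(k - 1)*(k + 1)*(k - 2)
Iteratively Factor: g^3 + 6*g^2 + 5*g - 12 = (g + 4)*(g^2 + 2*g - 3) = (g + 3)*(g + 4)*(g - 1)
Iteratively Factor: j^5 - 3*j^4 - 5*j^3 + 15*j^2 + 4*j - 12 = (j - 3)*(j^4 - 5*j^2 + 4) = (j - 3)*(j - 2)*(j^3 + 2*j^2 - j - 2) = (j - 3)*(j - 2)*(j - 1)*(j^2 + 3*j + 2) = (j - 3)*(j - 2)*(j - 1)*(j + 1)*(j + 2)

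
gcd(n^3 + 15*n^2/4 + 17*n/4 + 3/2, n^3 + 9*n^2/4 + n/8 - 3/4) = n^2 + 11*n/4 + 3/2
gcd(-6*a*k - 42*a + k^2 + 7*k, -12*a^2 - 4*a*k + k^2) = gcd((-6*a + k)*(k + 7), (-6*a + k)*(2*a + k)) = 6*a - k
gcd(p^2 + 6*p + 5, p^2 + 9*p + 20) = p + 5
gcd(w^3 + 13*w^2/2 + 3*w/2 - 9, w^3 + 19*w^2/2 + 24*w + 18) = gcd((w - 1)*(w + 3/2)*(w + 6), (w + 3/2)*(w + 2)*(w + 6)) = w^2 + 15*w/2 + 9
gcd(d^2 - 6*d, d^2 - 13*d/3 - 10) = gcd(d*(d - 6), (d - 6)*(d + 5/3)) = d - 6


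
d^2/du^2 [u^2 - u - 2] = 2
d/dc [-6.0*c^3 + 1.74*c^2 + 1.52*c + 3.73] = -18.0*c^2 + 3.48*c + 1.52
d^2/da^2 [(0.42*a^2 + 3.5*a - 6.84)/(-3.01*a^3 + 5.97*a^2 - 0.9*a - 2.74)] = (-7.61048400000001*a^6 - 190.2621*a^5 + 1127.843388*a^4 - 2153.145876*a^3 + 1879.04904*a^2 - 902.495016*a + 245.81112)/(27.270901*a^9 - 162.266391*a^8 + 346.299597*a^7 - 235.338531*a^6 - 191.877138*a^5 + 322.997058*a^4 - 19.809492*a^3 - 127.802916*a^2 + 20.27052*a + 20.570824)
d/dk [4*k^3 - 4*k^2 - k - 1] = 12*k^2 - 8*k - 1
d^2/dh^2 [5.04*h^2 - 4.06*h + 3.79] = 10.0800000000000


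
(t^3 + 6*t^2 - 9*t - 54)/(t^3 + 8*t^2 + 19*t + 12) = (t^2 + 3*t - 18)/(t^2 + 5*t + 4)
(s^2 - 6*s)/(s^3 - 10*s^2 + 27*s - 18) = s/(s^2 - 4*s + 3)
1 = 1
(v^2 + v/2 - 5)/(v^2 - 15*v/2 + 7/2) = (2*v^2 + v - 10)/(2*v^2 - 15*v + 7)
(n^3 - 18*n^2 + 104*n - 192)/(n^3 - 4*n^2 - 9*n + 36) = (n^2 - 14*n + 48)/(n^2 - 9)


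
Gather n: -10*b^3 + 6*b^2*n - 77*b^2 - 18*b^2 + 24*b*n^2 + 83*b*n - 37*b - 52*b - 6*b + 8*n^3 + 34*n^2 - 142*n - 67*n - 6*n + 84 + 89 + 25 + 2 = -10*b^3 - 95*b^2 - 95*b + 8*n^3 + n^2*(24*b + 34) + n*(6*b^2 + 83*b - 215) + 200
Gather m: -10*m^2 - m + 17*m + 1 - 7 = -10*m^2 + 16*m - 6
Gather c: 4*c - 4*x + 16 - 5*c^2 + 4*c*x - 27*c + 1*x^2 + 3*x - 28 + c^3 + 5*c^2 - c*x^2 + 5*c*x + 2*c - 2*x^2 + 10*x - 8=c^3 + c*(-x^2 + 9*x - 21) - x^2 + 9*x - 20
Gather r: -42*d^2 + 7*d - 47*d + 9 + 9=-42*d^2 - 40*d + 18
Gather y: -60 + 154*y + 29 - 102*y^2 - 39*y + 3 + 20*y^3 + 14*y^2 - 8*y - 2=20*y^3 - 88*y^2 + 107*y - 30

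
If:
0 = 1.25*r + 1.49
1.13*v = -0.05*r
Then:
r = -1.19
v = 0.05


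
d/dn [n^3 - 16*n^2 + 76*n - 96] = 3*n^2 - 32*n + 76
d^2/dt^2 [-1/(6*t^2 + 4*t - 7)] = 4*(18*t^2 + 12*t - 8*(3*t + 1)^2 - 21)/(6*t^2 + 4*t - 7)^3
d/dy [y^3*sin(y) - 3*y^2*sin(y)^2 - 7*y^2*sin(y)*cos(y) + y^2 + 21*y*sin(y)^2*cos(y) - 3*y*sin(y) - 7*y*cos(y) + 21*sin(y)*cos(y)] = y^3*cos(y) + 3*y^2*sin(y) - 3*y^2*sin(2*y) - 7*y^2*cos(2*y) + 7*y*sin(y)/4 - 7*y*sin(2*y) + 63*y*sin(3*y)/4 - 3*y*cos(y) + 3*y*cos(2*y) - y - 3*sin(y) - 7*cos(y)/4 + 21*cos(2*y) - 21*cos(3*y)/4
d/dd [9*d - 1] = 9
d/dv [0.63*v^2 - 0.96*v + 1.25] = 1.26*v - 0.96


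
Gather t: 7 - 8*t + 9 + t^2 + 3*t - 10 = t^2 - 5*t + 6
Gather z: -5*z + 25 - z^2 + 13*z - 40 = -z^2 + 8*z - 15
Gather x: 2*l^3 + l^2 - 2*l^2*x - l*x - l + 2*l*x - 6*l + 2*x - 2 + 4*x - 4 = 2*l^3 + l^2 - 7*l + x*(-2*l^2 + l + 6) - 6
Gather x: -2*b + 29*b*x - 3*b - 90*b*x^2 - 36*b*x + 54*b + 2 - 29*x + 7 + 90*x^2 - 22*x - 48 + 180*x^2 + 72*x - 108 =49*b + x^2*(270 - 90*b) + x*(21 - 7*b) - 147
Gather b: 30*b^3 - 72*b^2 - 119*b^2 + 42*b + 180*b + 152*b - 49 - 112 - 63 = 30*b^3 - 191*b^2 + 374*b - 224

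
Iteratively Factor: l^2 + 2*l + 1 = (l + 1)*(l + 1)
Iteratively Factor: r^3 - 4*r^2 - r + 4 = (r - 4)*(r^2 - 1) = (r - 4)*(r + 1)*(r - 1)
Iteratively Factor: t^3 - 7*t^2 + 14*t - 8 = (t - 4)*(t^2 - 3*t + 2) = (t - 4)*(t - 2)*(t - 1)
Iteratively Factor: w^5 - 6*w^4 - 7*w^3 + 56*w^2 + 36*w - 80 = (w - 4)*(w^4 - 2*w^3 - 15*w^2 - 4*w + 20) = (w - 4)*(w + 2)*(w^3 - 4*w^2 - 7*w + 10) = (w - 4)*(w - 1)*(w + 2)*(w^2 - 3*w - 10) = (w - 4)*(w - 1)*(w + 2)^2*(w - 5)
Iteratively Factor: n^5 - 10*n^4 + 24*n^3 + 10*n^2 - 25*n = (n)*(n^4 - 10*n^3 + 24*n^2 + 10*n - 25) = n*(n - 5)*(n^3 - 5*n^2 - n + 5) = n*(n - 5)*(n - 1)*(n^2 - 4*n - 5) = n*(n - 5)*(n - 1)*(n + 1)*(n - 5)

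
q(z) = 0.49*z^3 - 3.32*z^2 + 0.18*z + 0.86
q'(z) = 1.47*z^2 - 6.64*z + 0.18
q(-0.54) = -0.28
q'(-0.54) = 4.19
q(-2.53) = -28.78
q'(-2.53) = 26.39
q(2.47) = -11.57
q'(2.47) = -7.25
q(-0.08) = 0.82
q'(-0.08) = 0.72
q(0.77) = -0.75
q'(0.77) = -4.06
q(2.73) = -13.42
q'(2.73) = -6.99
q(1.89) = -7.35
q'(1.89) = -7.12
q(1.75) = -6.37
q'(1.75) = -6.94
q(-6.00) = -225.58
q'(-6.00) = 92.94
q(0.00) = 0.86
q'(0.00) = 0.18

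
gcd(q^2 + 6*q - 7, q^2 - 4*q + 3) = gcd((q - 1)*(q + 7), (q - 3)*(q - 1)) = q - 1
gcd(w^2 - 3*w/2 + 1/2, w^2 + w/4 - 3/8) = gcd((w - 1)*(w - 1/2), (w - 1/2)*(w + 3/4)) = w - 1/2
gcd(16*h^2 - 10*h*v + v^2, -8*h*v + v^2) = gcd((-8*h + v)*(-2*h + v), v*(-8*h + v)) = -8*h + v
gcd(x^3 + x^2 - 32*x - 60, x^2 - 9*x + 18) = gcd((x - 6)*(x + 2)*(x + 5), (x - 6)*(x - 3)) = x - 6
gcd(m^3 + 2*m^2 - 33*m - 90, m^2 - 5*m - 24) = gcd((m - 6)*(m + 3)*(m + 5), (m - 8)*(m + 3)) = m + 3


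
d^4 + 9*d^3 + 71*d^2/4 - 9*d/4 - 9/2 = (d - 1/2)*(d + 1/2)*(d + 3)*(d + 6)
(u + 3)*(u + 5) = u^2 + 8*u + 15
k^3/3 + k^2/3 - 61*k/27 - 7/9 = (k/3 + 1)*(k - 7/3)*(k + 1/3)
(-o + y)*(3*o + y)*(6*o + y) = -18*o^3 + 9*o^2*y + 8*o*y^2 + y^3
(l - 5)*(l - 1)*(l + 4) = l^3 - 2*l^2 - 19*l + 20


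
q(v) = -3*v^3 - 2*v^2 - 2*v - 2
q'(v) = -9*v^2 - 4*v - 2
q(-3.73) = 133.32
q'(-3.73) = -112.30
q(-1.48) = 6.30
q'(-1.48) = -15.79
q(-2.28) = 27.72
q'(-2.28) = -39.67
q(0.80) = -6.42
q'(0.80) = -10.96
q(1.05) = -9.78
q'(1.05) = -16.12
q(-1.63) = 8.94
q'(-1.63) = -19.39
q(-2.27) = 27.33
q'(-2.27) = -39.30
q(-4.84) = 300.97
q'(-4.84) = -193.47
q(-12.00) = 4918.00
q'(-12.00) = -1250.00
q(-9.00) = 2041.00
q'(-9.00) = -695.00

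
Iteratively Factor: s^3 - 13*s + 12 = (s - 3)*(s^2 + 3*s - 4) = (s - 3)*(s + 4)*(s - 1)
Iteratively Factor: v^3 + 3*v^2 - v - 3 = (v - 1)*(v^2 + 4*v + 3) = (v - 1)*(v + 3)*(v + 1)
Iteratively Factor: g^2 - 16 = (g - 4)*(g + 4)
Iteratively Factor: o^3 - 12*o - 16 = (o + 2)*(o^2 - 2*o - 8) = (o - 4)*(o + 2)*(o + 2)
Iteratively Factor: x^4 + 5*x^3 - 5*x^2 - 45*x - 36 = (x - 3)*(x^3 + 8*x^2 + 19*x + 12) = (x - 3)*(x + 1)*(x^2 + 7*x + 12) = (x - 3)*(x + 1)*(x + 4)*(x + 3)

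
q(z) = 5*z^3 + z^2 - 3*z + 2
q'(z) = 15*z^2 + 2*z - 3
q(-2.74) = -85.13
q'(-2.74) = 104.13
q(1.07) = 6.06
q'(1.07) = 16.31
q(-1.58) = -10.49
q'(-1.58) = 31.29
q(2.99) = 135.62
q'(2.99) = 137.08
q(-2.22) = -41.12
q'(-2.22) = 66.49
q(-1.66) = -13.14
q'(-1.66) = 35.01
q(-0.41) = 3.05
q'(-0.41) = -1.30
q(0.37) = 1.28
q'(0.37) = -0.21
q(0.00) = 2.00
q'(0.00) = -3.00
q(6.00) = 1100.00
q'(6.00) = 549.00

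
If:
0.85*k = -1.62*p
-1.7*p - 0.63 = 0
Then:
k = 0.71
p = -0.37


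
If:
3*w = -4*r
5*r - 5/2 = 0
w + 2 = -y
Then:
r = 1/2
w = -2/3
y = -4/3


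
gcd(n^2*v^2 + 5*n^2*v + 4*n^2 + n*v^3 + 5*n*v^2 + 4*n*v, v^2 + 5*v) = 1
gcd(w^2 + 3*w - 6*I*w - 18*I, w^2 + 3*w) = w + 3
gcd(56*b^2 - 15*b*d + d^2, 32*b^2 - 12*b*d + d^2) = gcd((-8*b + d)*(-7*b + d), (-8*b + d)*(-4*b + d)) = 8*b - d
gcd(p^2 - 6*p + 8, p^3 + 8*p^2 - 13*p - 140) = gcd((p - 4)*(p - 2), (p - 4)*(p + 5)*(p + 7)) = p - 4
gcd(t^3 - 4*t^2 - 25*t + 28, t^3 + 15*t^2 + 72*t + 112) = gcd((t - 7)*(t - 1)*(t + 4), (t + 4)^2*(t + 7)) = t + 4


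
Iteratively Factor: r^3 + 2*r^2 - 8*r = (r)*(r^2 + 2*r - 8) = r*(r - 2)*(r + 4)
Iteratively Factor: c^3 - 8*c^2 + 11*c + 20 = (c - 5)*(c^2 - 3*c - 4) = (c - 5)*(c - 4)*(c + 1)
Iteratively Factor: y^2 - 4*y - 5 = (y - 5)*(y + 1)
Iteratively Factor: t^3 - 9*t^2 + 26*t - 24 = (t - 3)*(t^2 - 6*t + 8) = (t - 4)*(t - 3)*(t - 2)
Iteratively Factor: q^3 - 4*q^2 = (q)*(q^2 - 4*q) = q*(q - 4)*(q)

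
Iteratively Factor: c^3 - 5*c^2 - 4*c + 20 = (c + 2)*(c^2 - 7*c + 10) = (c - 2)*(c + 2)*(c - 5)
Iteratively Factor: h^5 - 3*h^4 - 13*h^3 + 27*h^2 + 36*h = (h + 1)*(h^4 - 4*h^3 - 9*h^2 + 36*h) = (h - 3)*(h + 1)*(h^3 - h^2 - 12*h) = (h - 4)*(h - 3)*(h + 1)*(h^2 + 3*h) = h*(h - 4)*(h - 3)*(h + 1)*(h + 3)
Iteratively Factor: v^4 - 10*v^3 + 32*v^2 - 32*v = (v - 2)*(v^3 - 8*v^2 + 16*v) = v*(v - 2)*(v^2 - 8*v + 16) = v*(v - 4)*(v - 2)*(v - 4)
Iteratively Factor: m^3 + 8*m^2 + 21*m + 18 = (m + 2)*(m^2 + 6*m + 9) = (m + 2)*(m + 3)*(m + 3)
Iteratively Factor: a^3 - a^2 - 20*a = (a + 4)*(a^2 - 5*a) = a*(a + 4)*(a - 5)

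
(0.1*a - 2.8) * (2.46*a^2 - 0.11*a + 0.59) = 0.246*a^3 - 6.899*a^2 + 0.367*a - 1.652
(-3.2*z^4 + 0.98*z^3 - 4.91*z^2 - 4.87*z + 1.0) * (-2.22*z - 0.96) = 7.104*z^5 + 0.8964*z^4 + 9.9594*z^3 + 15.525*z^2 + 2.4552*z - 0.96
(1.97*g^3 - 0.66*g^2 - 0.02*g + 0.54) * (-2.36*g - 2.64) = -4.6492*g^4 - 3.6432*g^3 + 1.7896*g^2 - 1.2216*g - 1.4256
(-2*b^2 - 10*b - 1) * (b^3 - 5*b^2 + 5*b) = -2*b^5 + 39*b^3 - 45*b^2 - 5*b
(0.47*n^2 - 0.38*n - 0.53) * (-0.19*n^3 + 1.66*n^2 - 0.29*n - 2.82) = -0.0893*n^5 + 0.8524*n^4 - 0.6664*n^3 - 2.095*n^2 + 1.2253*n + 1.4946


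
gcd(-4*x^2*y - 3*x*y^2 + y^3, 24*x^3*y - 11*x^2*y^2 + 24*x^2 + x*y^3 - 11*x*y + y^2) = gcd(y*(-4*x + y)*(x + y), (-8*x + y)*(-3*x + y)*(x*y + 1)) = 1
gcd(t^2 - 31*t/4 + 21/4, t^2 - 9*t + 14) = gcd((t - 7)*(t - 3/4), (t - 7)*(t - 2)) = t - 7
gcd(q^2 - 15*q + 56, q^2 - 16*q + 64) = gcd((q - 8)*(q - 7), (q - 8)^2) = q - 8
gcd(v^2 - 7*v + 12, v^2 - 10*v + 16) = 1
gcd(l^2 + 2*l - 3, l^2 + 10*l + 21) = l + 3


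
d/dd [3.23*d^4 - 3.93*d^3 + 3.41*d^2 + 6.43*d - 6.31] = 12.92*d^3 - 11.79*d^2 + 6.82*d + 6.43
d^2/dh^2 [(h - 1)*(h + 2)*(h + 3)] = 6*h + 8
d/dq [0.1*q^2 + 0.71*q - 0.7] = 0.2*q + 0.71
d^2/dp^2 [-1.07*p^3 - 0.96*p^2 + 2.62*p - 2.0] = -6.42*p - 1.92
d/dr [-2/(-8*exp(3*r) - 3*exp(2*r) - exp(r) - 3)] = (-48*exp(2*r) - 12*exp(r) - 2)*exp(r)/(8*exp(3*r) + 3*exp(2*r) + exp(r) + 3)^2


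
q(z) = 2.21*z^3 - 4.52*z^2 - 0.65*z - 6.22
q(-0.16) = -6.24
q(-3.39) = -142.06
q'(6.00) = 183.79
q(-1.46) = -21.78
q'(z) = 6.63*z^2 - 9.04*z - 0.65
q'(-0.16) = 0.97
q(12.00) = 3153.98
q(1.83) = -9.00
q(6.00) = 304.52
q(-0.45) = -7.04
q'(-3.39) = 106.19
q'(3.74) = 58.28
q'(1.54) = 1.15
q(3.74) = 43.74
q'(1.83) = 5.01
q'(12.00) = 845.59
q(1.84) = -8.95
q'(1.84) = 5.16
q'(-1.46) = 26.68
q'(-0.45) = 4.76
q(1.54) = -9.87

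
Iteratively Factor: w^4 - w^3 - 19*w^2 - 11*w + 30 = (w - 1)*(w^3 - 19*w - 30) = (w - 5)*(w - 1)*(w^2 + 5*w + 6) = (w - 5)*(w - 1)*(w + 2)*(w + 3)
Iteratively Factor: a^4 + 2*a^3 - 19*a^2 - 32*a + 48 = (a - 1)*(a^3 + 3*a^2 - 16*a - 48) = (a - 1)*(a + 3)*(a^2 - 16) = (a - 1)*(a + 3)*(a + 4)*(a - 4)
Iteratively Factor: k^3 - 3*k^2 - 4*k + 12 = (k - 3)*(k^2 - 4) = (k - 3)*(k + 2)*(k - 2)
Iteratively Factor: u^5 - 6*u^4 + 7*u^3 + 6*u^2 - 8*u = (u)*(u^4 - 6*u^3 + 7*u^2 + 6*u - 8) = u*(u - 4)*(u^3 - 2*u^2 - u + 2) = u*(u - 4)*(u - 2)*(u^2 - 1) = u*(u - 4)*(u - 2)*(u + 1)*(u - 1)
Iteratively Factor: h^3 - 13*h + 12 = (h - 1)*(h^2 + h - 12) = (h - 3)*(h - 1)*(h + 4)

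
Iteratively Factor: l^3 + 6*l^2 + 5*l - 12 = (l + 4)*(l^2 + 2*l - 3) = (l + 3)*(l + 4)*(l - 1)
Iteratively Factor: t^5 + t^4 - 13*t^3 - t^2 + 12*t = (t + 4)*(t^4 - 3*t^3 - t^2 + 3*t) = (t - 3)*(t + 4)*(t^3 - t) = (t - 3)*(t + 1)*(t + 4)*(t^2 - t) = (t - 3)*(t - 1)*(t + 1)*(t + 4)*(t)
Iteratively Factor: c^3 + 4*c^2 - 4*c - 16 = (c + 4)*(c^2 - 4) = (c + 2)*(c + 4)*(c - 2)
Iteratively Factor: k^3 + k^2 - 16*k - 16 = (k + 1)*(k^2 - 16) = (k - 4)*(k + 1)*(k + 4)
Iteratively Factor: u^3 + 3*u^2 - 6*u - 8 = (u + 4)*(u^2 - u - 2) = (u + 1)*(u + 4)*(u - 2)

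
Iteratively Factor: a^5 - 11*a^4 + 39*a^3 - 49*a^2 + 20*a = (a - 5)*(a^4 - 6*a^3 + 9*a^2 - 4*a) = (a - 5)*(a - 1)*(a^3 - 5*a^2 + 4*a) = a*(a - 5)*(a - 1)*(a^2 - 5*a + 4) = a*(a - 5)*(a - 4)*(a - 1)*(a - 1)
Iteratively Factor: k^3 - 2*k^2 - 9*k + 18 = (k - 3)*(k^2 + k - 6) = (k - 3)*(k + 3)*(k - 2)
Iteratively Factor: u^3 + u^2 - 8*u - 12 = (u + 2)*(u^2 - u - 6) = (u + 2)^2*(u - 3)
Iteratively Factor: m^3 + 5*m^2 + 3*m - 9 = (m - 1)*(m^2 + 6*m + 9) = (m - 1)*(m + 3)*(m + 3)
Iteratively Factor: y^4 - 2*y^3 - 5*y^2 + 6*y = (y - 1)*(y^3 - y^2 - 6*y) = (y - 1)*(y + 2)*(y^2 - 3*y) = (y - 3)*(y - 1)*(y + 2)*(y)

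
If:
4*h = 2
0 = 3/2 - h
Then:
No Solution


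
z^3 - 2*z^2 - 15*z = z*(z - 5)*(z + 3)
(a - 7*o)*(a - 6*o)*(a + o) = a^3 - 12*a^2*o + 29*a*o^2 + 42*o^3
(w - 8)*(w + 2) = w^2 - 6*w - 16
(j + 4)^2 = j^2 + 8*j + 16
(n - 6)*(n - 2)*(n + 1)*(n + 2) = n^4 - 5*n^3 - 10*n^2 + 20*n + 24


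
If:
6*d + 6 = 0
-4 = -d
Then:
No Solution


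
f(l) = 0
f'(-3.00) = 0.00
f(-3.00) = 0.00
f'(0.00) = 0.00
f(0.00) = 0.00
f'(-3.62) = 0.00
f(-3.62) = 0.00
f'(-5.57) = 0.00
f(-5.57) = 0.00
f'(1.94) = 0.00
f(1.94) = 0.00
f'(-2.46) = 0.00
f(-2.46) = 0.00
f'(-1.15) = 0.00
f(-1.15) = 0.00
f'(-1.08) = 0.00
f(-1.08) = 0.00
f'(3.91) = 0.00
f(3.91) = 0.00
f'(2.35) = 0.00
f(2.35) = 0.00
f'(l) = 0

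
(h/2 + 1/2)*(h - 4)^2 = h^3/2 - 7*h^2/2 + 4*h + 8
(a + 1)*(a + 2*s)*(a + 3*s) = a^3 + 5*a^2*s + a^2 + 6*a*s^2 + 5*a*s + 6*s^2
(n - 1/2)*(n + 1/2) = n^2 - 1/4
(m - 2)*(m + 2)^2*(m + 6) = m^4 + 8*m^3 + 8*m^2 - 32*m - 48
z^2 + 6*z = z*(z + 6)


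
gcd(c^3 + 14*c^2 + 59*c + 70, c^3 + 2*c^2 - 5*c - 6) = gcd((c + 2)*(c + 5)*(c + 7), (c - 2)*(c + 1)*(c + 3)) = 1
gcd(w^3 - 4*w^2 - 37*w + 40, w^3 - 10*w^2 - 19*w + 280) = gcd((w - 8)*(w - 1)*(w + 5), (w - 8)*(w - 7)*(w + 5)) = w^2 - 3*w - 40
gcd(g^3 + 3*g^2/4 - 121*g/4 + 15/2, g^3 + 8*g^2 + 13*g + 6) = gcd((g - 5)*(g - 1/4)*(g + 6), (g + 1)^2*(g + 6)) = g + 6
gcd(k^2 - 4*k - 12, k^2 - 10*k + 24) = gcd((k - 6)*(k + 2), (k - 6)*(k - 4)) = k - 6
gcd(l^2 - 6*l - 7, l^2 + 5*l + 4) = l + 1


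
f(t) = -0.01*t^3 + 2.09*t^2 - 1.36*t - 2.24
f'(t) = -0.03*t^2 + 4.18*t - 1.36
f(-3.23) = 24.29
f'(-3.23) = -15.17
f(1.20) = -0.88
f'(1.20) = 3.61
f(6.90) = 84.60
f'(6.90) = 26.05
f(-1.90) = 7.96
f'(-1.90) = -9.41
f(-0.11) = -2.07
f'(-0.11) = -1.82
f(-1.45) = 4.16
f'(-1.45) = -7.48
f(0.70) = -2.17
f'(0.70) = 1.55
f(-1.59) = 5.25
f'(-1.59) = -8.08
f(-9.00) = 186.58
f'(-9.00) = -41.41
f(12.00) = 265.12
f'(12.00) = 44.48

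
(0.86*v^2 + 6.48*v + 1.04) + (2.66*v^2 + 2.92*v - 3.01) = 3.52*v^2 + 9.4*v - 1.97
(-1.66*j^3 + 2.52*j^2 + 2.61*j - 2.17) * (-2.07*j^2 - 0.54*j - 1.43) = 3.4362*j^5 - 4.32*j^4 - 4.3897*j^3 - 0.521100000000001*j^2 - 2.5605*j + 3.1031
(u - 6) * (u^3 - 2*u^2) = u^4 - 8*u^3 + 12*u^2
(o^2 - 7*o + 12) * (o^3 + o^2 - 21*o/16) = o^5 - 6*o^4 + 59*o^3/16 + 339*o^2/16 - 63*o/4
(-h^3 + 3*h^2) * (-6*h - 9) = 6*h^4 - 9*h^3 - 27*h^2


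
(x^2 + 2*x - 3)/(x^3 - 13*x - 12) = (x - 1)/(x^2 - 3*x - 4)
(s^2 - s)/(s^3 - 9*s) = (s - 1)/(s^2 - 9)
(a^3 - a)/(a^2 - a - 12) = (a^3 - a)/(a^2 - a - 12)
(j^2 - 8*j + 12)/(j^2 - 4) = (j - 6)/(j + 2)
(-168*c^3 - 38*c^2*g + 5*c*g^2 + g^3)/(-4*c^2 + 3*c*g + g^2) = (42*c^2 - c*g - g^2)/(c - g)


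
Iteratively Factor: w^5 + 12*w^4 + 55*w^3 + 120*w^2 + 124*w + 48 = (w + 2)*(w^4 + 10*w^3 + 35*w^2 + 50*w + 24) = (w + 2)*(w + 4)*(w^3 + 6*w^2 + 11*w + 6) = (w + 2)^2*(w + 4)*(w^2 + 4*w + 3) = (w + 1)*(w + 2)^2*(w + 4)*(w + 3)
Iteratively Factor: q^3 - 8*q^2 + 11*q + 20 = (q - 5)*(q^2 - 3*q - 4) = (q - 5)*(q - 4)*(q + 1)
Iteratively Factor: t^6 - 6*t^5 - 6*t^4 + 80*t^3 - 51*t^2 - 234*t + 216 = (t + 2)*(t^5 - 8*t^4 + 10*t^3 + 60*t^2 - 171*t + 108) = (t - 1)*(t + 2)*(t^4 - 7*t^3 + 3*t^2 + 63*t - 108) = (t - 3)*(t - 1)*(t + 2)*(t^3 - 4*t^2 - 9*t + 36) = (t - 3)^2*(t - 1)*(t + 2)*(t^2 - t - 12) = (t - 4)*(t - 3)^2*(t - 1)*(t + 2)*(t + 3)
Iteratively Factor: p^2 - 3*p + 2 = (p - 2)*(p - 1)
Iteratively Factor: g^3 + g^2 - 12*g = (g)*(g^2 + g - 12) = g*(g - 3)*(g + 4)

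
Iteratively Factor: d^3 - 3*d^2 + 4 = (d + 1)*(d^2 - 4*d + 4) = (d - 2)*(d + 1)*(d - 2)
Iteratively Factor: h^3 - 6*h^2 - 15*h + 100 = (h + 4)*(h^2 - 10*h + 25) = (h - 5)*(h + 4)*(h - 5)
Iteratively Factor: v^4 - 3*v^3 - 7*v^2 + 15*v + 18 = (v + 2)*(v^3 - 5*v^2 + 3*v + 9) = (v - 3)*(v + 2)*(v^2 - 2*v - 3) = (v - 3)*(v + 1)*(v + 2)*(v - 3)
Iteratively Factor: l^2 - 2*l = (l - 2)*(l)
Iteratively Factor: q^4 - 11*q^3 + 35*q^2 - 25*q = (q - 5)*(q^3 - 6*q^2 + 5*q) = (q - 5)^2*(q^2 - q) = q*(q - 5)^2*(q - 1)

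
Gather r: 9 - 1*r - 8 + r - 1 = 0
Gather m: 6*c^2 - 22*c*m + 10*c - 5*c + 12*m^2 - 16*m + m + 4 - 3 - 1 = 6*c^2 + 5*c + 12*m^2 + m*(-22*c - 15)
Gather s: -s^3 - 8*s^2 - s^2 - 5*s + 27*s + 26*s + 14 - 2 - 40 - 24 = -s^3 - 9*s^2 + 48*s - 52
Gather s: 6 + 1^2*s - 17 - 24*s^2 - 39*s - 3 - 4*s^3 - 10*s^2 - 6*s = -4*s^3 - 34*s^2 - 44*s - 14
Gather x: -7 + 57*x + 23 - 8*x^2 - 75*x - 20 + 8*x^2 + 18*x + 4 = 0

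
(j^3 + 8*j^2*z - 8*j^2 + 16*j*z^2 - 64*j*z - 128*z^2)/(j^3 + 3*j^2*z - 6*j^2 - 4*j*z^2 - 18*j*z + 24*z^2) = (-j^2 - 4*j*z + 8*j + 32*z)/(-j^2 + j*z + 6*j - 6*z)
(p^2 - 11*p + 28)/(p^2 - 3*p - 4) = (p - 7)/(p + 1)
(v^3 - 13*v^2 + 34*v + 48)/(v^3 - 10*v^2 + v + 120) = (v^2 - 5*v - 6)/(v^2 - 2*v - 15)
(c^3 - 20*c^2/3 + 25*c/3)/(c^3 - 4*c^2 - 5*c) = (c - 5/3)/(c + 1)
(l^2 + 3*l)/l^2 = (l + 3)/l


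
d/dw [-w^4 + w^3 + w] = -4*w^3 + 3*w^2 + 1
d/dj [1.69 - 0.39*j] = -0.390000000000000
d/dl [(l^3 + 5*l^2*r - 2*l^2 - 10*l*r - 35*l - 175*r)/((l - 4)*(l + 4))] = (l^4 + 10*l^2*r - 13*l^2 + 190*l*r + 64*l + 160*r + 560)/(l^4 - 32*l^2 + 256)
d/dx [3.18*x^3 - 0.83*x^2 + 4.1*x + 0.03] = 9.54*x^2 - 1.66*x + 4.1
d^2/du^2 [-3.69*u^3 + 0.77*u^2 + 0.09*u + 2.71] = 1.54 - 22.14*u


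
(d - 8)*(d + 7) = d^2 - d - 56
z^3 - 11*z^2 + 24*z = z*(z - 8)*(z - 3)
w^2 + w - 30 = (w - 5)*(w + 6)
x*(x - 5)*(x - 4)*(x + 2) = x^4 - 7*x^3 + 2*x^2 + 40*x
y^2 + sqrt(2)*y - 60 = (y - 5*sqrt(2))*(y + 6*sqrt(2))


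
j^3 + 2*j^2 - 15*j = j*(j - 3)*(j + 5)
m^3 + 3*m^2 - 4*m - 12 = (m - 2)*(m + 2)*(m + 3)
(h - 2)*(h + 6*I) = h^2 - 2*h + 6*I*h - 12*I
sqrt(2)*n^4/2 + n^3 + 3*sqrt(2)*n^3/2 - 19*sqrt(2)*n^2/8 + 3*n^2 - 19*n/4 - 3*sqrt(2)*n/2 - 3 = (n - 3/2)*(n + 1/2)*(n + 4)*(sqrt(2)*n/2 + 1)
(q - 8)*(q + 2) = q^2 - 6*q - 16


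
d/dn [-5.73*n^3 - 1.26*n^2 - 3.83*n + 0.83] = -17.19*n^2 - 2.52*n - 3.83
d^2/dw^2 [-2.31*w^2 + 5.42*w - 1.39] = -4.62000000000000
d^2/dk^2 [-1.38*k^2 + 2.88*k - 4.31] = -2.76000000000000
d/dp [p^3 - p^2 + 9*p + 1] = 3*p^2 - 2*p + 9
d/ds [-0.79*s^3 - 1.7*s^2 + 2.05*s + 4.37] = -2.37*s^2 - 3.4*s + 2.05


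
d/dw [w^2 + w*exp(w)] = w*exp(w) + 2*w + exp(w)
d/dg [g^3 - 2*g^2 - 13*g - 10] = 3*g^2 - 4*g - 13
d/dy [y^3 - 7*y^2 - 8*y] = 3*y^2 - 14*y - 8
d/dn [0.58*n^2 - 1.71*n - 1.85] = 1.16*n - 1.71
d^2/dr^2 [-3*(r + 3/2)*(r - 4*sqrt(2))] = -6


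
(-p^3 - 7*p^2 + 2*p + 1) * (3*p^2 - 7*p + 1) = -3*p^5 - 14*p^4 + 54*p^3 - 18*p^2 - 5*p + 1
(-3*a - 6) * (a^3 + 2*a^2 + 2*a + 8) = -3*a^4 - 12*a^3 - 18*a^2 - 36*a - 48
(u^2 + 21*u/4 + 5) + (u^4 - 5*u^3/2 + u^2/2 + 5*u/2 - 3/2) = u^4 - 5*u^3/2 + 3*u^2/2 + 31*u/4 + 7/2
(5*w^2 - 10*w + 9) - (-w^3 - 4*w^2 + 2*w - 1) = w^3 + 9*w^2 - 12*w + 10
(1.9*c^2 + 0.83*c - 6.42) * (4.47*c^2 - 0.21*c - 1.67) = 8.493*c^4 + 3.3111*c^3 - 32.0447*c^2 - 0.0379*c + 10.7214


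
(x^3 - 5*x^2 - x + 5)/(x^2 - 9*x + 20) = (x^2 - 1)/(x - 4)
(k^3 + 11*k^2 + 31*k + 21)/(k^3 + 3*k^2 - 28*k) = (k^2 + 4*k + 3)/(k*(k - 4))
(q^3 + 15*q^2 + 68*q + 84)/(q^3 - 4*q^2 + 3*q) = (q^3 + 15*q^2 + 68*q + 84)/(q*(q^2 - 4*q + 3))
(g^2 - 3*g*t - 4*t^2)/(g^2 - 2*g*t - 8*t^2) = (g + t)/(g + 2*t)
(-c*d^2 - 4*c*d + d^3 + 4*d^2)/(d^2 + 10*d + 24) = d*(-c + d)/(d + 6)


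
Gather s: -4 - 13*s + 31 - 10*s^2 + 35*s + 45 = -10*s^2 + 22*s + 72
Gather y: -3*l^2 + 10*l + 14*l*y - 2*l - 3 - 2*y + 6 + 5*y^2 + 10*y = -3*l^2 + 8*l + 5*y^2 + y*(14*l + 8) + 3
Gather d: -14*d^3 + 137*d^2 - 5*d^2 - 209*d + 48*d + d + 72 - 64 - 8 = -14*d^3 + 132*d^2 - 160*d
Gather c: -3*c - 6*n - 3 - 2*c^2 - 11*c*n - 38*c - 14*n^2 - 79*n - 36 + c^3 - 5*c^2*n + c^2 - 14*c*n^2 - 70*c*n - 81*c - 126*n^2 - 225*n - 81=c^3 + c^2*(-5*n - 1) + c*(-14*n^2 - 81*n - 122) - 140*n^2 - 310*n - 120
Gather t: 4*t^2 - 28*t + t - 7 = 4*t^2 - 27*t - 7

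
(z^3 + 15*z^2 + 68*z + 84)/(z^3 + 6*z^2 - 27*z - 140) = (z^2 + 8*z + 12)/(z^2 - z - 20)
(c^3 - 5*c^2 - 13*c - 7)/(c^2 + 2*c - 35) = (c^3 - 5*c^2 - 13*c - 7)/(c^2 + 2*c - 35)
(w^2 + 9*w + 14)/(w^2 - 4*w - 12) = (w + 7)/(w - 6)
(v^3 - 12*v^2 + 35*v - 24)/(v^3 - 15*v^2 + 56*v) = (v^2 - 4*v + 3)/(v*(v - 7))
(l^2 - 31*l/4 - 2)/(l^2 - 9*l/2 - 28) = (4*l + 1)/(2*(2*l + 7))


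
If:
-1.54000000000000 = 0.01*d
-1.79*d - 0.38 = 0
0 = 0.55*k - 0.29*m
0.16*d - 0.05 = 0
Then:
No Solution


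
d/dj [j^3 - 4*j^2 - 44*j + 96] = 3*j^2 - 8*j - 44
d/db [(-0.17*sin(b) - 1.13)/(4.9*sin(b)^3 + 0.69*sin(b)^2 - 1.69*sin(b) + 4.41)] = (1.666*sin(b)^3 + 16.7283*sin(b)^2 + 1.5594*sin(b) - 2.6594)*cos(b)/(24.01*sin(b)^6 + 6.762*sin(b)^5 - 16.0859*sin(b)^4 + 40.8858*sin(b)^3 + 8.9419*sin(b)^2 - 14.9058*sin(b) + 19.4481)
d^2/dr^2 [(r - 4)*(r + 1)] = 2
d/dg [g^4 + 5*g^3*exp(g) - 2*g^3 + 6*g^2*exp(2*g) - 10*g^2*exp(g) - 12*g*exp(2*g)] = 5*g^3*exp(g) + 4*g^3 + 12*g^2*exp(2*g) + 5*g^2*exp(g) - 6*g^2 - 12*g*exp(2*g) - 20*g*exp(g) - 12*exp(2*g)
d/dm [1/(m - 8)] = -1/(m - 8)^2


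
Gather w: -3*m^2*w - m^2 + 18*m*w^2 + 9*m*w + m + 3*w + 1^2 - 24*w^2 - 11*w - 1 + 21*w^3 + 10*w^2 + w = -m^2 + m + 21*w^3 + w^2*(18*m - 14) + w*(-3*m^2 + 9*m - 7)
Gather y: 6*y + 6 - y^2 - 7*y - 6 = -y^2 - y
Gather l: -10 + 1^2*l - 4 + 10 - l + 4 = 0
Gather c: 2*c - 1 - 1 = 2*c - 2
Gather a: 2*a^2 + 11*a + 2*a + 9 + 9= 2*a^2 + 13*a + 18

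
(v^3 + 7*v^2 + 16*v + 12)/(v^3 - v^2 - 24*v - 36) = (v + 2)/(v - 6)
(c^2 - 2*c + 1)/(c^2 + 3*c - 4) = (c - 1)/(c + 4)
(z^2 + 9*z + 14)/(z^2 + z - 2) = (z + 7)/(z - 1)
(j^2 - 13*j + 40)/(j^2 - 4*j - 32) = (j - 5)/(j + 4)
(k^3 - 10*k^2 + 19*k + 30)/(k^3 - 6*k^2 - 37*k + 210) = (k^2 - 5*k - 6)/(k^2 - k - 42)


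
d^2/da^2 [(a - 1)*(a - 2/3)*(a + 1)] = 6*a - 4/3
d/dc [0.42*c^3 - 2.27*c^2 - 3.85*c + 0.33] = 1.26*c^2 - 4.54*c - 3.85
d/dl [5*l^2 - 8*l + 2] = 10*l - 8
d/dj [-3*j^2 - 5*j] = -6*j - 5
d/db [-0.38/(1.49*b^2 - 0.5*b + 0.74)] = (1.1324*b - 0.19)/(1.49*b^2 - 0.5*b + 0.74)^2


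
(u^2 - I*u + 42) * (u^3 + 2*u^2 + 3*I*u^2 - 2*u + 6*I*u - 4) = u^5 + 2*u^4 + 2*I*u^4 + 43*u^3 + 4*I*u^3 + 86*u^2 + 128*I*u^2 - 84*u + 256*I*u - 168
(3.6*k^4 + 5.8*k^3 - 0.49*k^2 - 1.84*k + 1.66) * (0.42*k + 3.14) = 1.512*k^5 + 13.74*k^4 + 18.0062*k^3 - 2.3114*k^2 - 5.0804*k + 5.2124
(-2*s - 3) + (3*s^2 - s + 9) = 3*s^2 - 3*s + 6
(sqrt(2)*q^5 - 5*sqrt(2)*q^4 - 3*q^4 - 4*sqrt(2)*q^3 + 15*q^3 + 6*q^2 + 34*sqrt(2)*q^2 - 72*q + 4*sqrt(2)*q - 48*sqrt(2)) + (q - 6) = sqrt(2)*q^5 - 5*sqrt(2)*q^4 - 3*q^4 - 4*sqrt(2)*q^3 + 15*q^3 + 6*q^2 + 34*sqrt(2)*q^2 - 71*q + 4*sqrt(2)*q - 48*sqrt(2) - 6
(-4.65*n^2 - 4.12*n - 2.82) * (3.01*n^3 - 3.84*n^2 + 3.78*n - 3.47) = -13.9965*n^5 + 5.4548*n^4 - 10.2444*n^3 + 11.3907*n^2 + 3.6368*n + 9.7854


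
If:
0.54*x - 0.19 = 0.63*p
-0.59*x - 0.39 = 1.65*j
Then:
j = -0.357575757575758*x - 0.236363636363636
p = 0.857142857142857*x - 0.301587301587302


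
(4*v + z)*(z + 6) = 4*v*z + 24*v + z^2 + 6*z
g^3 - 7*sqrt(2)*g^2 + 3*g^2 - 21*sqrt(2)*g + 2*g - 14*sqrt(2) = (g + 1)*(g + 2)*(g - 7*sqrt(2))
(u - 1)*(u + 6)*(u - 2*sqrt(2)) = u^3 - 2*sqrt(2)*u^2 + 5*u^2 - 10*sqrt(2)*u - 6*u + 12*sqrt(2)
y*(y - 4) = y^2 - 4*y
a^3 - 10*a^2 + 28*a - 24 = (a - 6)*(a - 2)^2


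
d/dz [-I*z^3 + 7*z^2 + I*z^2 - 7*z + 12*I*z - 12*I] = -3*I*z^2 + 2*z*(7 + I) - 7 + 12*I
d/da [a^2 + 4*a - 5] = 2*a + 4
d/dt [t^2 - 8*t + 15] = 2*t - 8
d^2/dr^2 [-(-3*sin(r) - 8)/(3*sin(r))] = 8*(cos(r)^2 + 1)/(3*sin(r)^3)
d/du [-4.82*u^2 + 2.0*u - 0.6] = 2.0 - 9.64*u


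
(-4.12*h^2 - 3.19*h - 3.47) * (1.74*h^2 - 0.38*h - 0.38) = -7.1688*h^4 - 3.985*h^3 - 3.26*h^2 + 2.5308*h + 1.3186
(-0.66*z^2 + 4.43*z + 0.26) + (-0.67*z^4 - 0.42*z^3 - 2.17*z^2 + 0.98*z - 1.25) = -0.67*z^4 - 0.42*z^3 - 2.83*z^2 + 5.41*z - 0.99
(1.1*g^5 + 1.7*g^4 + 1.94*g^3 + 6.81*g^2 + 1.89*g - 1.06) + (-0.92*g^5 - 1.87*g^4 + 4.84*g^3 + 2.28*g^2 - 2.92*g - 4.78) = 0.18*g^5 - 0.17*g^4 + 6.78*g^3 + 9.09*g^2 - 1.03*g - 5.84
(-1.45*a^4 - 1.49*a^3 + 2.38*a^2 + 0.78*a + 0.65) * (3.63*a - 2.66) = -5.2635*a^5 - 1.5517*a^4 + 12.6028*a^3 - 3.4994*a^2 + 0.2847*a - 1.729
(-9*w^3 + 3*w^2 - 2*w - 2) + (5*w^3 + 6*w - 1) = -4*w^3 + 3*w^2 + 4*w - 3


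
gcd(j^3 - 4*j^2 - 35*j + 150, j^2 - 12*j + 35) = j - 5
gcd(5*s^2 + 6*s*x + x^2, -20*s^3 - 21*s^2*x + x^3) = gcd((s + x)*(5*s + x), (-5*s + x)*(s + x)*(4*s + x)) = s + x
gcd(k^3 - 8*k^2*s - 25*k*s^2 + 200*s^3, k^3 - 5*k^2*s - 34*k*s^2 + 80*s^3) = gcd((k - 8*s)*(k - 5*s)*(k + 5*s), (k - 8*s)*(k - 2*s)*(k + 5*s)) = -k^2 + 3*k*s + 40*s^2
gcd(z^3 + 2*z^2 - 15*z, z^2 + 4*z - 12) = 1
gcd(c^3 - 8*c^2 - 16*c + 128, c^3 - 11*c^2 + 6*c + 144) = c - 8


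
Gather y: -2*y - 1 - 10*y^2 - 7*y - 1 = -10*y^2 - 9*y - 2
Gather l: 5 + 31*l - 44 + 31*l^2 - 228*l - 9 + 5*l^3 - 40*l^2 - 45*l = 5*l^3 - 9*l^2 - 242*l - 48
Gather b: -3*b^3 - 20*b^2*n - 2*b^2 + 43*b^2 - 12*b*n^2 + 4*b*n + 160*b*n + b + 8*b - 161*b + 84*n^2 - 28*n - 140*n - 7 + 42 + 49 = -3*b^3 + b^2*(41 - 20*n) + b*(-12*n^2 + 164*n - 152) + 84*n^2 - 168*n + 84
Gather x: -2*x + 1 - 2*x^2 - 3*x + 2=-2*x^2 - 5*x + 3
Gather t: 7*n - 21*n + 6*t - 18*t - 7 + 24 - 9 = -14*n - 12*t + 8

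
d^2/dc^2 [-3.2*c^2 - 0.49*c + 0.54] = -6.40000000000000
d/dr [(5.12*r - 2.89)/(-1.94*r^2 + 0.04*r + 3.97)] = (9.9328*r^2 - 11.2132*r + 20.442)/(3.7636*r^4 - 0.1552*r^3 - 15.402*r^2 + 0.3176*r + 15.7609)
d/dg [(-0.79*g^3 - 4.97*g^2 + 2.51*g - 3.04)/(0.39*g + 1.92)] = (-0.6162*g^3 - 6.4887*g^2 - 19.0848*g + 6.0048)/(0.1521*g^2 + 1.4976*g + 3.6864)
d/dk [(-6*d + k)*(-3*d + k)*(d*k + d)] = d*(18*d^2 - 18*d*k - 9*d + 3*k^2 + 2*k)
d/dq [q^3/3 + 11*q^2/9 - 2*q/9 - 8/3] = q^2 + 22*q/9 - 2/9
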